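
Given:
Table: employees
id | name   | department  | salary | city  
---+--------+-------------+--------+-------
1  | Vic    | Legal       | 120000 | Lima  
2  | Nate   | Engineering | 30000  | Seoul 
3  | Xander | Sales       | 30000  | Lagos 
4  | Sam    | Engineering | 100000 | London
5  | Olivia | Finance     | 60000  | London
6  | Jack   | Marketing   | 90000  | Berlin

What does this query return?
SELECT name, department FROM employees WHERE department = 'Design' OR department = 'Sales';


Filtering: department = 'Design' OR 'Sales'
Matching: 1 rows

1 rows:
Xander, Sales


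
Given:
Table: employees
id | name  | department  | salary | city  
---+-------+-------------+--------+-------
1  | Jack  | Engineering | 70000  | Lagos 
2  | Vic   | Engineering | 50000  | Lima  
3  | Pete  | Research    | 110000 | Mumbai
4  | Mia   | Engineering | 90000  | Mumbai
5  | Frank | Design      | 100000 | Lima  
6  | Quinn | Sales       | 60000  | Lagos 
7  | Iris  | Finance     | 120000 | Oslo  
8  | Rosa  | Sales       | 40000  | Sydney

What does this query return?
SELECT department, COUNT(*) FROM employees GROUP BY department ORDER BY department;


Assigning each row to its department group:
  Jack -> Engineering
  Vic -> Engineering
  Pete -> Research
  Mia -> Engineering
  Frank -> Design
  Quinn -> Sales
  Iris -> Finance
  Rosa -> Sales


5 groups:
Design, 1
Engineering, 3
Finance, 1
Research, 1
Sales, 2


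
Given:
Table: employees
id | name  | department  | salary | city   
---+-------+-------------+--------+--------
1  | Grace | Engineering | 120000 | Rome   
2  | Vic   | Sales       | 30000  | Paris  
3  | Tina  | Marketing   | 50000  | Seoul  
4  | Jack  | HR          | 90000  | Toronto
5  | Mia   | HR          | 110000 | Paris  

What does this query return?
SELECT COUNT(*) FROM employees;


COUNT(*) counts all rows

5


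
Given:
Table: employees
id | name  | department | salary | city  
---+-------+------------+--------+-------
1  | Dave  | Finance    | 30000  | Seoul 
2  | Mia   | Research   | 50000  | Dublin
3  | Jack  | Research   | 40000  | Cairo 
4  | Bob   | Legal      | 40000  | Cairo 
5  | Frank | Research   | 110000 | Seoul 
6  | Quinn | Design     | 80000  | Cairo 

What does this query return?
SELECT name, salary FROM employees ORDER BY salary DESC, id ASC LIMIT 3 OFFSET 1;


Sort by salary DESC (id ASC tiebreak), then skip 1 and take 3
Rows 2 through 4

3 rows:
Quinn, 80000
Mia, 50000
Jack, 40000


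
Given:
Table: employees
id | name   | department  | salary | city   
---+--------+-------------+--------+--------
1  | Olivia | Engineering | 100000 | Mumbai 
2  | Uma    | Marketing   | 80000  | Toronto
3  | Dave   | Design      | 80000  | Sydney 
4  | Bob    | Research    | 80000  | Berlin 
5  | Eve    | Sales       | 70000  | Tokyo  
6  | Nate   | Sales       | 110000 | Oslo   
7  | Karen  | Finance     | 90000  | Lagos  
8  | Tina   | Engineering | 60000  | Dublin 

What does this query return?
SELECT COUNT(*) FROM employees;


COUNT(*) counts all rows

8


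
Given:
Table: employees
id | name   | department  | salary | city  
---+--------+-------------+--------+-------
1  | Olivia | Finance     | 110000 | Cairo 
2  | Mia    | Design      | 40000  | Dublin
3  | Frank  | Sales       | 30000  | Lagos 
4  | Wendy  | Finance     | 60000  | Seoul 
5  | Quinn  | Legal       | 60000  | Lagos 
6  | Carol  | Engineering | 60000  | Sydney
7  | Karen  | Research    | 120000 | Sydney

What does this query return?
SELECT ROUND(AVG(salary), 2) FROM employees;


SUM(salary) = 480000
COUNT = 7
ROUND(AVG, 2) = ROUND(480000 / 7, 2) = 68571.43

68571.43


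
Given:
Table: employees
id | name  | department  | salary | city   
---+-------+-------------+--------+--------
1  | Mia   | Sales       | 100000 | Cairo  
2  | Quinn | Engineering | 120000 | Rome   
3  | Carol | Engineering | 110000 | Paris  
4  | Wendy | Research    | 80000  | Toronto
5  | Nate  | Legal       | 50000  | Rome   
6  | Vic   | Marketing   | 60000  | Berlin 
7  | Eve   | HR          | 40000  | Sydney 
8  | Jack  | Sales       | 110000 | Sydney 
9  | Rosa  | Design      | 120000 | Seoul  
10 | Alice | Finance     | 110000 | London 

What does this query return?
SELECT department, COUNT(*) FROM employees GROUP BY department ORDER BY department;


Assigning each row to its department group:
  Mia -> Sales
  Quinn -> Engineering
  Carol -> Engineering
  Wendy -> Research
  Nate -> Legal
  Vic -> Marketing
  Eve -> HR
  Jack -> Sales
  Rosa -> Design
  Alice -> Finance


8 groups:
Design, 1
Engineering, 2
Finance, 1
HR, 1
Legal, 1
Marketing, 1
Research, 1
Sales, 2


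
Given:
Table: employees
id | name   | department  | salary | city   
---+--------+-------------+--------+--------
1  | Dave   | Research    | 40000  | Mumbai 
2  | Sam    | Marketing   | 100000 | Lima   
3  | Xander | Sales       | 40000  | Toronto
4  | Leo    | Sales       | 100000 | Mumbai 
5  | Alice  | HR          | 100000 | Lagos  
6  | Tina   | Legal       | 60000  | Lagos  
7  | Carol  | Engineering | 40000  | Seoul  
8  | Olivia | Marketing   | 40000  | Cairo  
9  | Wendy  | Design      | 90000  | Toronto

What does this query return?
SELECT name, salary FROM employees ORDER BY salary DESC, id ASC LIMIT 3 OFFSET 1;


Sort by salary DESC (id ASC tiebreak), then skip 1 and take 3
Rows 2 through 4

3 rows:
Leo, 100000
Alice, 100000
Wendy, 90000


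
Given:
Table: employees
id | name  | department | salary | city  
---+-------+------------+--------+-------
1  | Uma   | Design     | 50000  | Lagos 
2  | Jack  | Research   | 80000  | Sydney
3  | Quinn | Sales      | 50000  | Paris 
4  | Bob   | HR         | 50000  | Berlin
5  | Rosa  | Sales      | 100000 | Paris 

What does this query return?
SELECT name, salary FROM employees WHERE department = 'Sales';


Filtering: department = 'Sales'
Matching rows: 2

2 rows:
Quinn, 50000
Rosa, 100000


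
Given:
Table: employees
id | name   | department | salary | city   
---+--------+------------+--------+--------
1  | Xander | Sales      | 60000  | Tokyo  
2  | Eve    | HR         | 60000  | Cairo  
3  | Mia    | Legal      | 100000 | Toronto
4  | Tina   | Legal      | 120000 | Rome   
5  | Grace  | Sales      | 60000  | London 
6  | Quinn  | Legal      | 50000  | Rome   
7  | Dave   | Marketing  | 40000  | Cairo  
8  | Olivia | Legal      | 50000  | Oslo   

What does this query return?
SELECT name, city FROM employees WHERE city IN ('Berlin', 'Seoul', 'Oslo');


Filtering: city IN ('Berlin', 'Seoul', 'Oslo')
Matching: 1 rows

1 rows:
Olivia, Oslo


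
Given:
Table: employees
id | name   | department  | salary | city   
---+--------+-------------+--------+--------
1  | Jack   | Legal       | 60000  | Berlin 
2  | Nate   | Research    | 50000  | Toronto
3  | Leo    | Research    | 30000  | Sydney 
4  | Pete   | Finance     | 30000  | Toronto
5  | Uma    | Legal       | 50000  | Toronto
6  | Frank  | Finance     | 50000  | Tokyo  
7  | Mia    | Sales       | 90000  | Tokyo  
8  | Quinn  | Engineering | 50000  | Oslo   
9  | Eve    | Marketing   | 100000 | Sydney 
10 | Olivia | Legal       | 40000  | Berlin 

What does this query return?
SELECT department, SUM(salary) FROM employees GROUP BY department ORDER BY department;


Summing salary within each department:
  Engineering: 50000 = 50000
  Finance: 30000 + 50000 = 80000
  Legal: 60000 + 50000 + 40000 = 150000
  Marketing: 100000 = 100000
  Research: 50000 + 30000 = 80000
  Sales: 90000 = 90000


6 groups:
Engineering, 50000
Finance, 80000
Legal, 150000
Marketing, 100000
Research, 80000
Sales, 90000


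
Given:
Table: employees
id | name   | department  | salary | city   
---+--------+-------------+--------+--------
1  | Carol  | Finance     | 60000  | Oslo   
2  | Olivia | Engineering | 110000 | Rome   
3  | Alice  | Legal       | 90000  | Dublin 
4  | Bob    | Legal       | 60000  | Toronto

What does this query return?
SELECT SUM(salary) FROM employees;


SUM(salary) = 60000 + 110000 + 90000 + 60000 = 320000

320000


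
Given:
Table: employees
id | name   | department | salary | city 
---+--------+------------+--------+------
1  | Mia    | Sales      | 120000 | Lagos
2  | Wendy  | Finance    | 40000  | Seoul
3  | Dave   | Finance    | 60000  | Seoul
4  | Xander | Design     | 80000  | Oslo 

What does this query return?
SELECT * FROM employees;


SELECT * returns all 4 rows with all columns

4 rows:
1, Mia, Sales, 120000, Lagos
2, Wendy, Finance, 40000, Seoul
3, Dave, Finance, 60000, Seoul
4, Xander, Design, 80000, Oslo


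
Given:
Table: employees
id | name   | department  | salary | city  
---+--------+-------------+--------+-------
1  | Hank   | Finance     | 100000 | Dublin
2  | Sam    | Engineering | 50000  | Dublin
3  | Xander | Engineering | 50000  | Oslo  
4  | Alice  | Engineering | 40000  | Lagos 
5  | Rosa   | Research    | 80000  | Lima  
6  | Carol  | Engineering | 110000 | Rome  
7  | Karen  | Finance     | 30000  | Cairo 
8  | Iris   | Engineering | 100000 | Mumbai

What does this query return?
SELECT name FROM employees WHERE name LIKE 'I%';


LIKE 'I%' matches names starting with 'I'
Matching: 1

1 rows:
Iris


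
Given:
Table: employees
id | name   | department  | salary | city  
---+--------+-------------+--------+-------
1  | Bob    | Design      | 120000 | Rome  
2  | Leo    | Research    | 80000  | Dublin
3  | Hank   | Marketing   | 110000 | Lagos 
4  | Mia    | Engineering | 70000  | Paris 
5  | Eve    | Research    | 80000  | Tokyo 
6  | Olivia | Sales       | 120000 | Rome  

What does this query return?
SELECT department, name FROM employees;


Projecting columns: department, name

6 rows:
Design, Bob
Research, Leo
Marketing, Hank
Engineering, Mia
Research, Eve
Sales, Olivia


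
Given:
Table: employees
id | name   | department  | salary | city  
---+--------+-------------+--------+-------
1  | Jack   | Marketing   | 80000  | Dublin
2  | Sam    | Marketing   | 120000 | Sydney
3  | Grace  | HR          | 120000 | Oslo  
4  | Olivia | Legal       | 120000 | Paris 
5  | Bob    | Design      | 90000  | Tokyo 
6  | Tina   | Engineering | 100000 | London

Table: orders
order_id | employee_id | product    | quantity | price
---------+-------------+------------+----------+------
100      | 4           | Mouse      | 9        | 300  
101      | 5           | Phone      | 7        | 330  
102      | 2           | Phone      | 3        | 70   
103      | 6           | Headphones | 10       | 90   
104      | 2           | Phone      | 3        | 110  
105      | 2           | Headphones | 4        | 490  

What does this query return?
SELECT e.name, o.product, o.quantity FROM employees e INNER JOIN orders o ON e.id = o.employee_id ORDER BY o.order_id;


Joining employees.id = orders.employee_id:
  employee Olivia (id=4) -> order Mouse
  employee Bob (id=5) -> order Phone
  employee Sam (id=2) -> order Phone
  employee Tina (id=6) -> order Headphones
  employee Sam (id=2) -> order Phone
  employee Sam (id=2) -> order Headphones


6 rows:
Olivia, Mouse, 9
Bob, Phone, 7
Sam, Phone, 3
Tina, Headphones, 10
Sam, Phone, 3
Sam, Headphones, 4


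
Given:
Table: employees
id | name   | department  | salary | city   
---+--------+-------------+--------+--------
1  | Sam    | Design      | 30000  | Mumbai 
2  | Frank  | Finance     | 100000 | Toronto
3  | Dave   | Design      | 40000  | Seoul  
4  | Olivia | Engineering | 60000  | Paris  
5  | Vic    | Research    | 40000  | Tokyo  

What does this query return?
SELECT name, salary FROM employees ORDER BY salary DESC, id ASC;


Sorting by salary DESC, then id ASC for ties

5 rows:
Frank, 100000
Olivia, 60000
Dave, 40000
Vic, 40000
Sam, 30000


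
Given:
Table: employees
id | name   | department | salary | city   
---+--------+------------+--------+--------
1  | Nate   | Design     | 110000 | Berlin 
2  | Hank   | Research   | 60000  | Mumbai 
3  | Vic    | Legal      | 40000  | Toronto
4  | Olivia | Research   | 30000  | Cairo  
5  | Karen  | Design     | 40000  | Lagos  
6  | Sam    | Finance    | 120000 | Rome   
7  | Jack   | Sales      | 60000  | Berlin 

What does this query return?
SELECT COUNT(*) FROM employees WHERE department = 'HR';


Counting rows where department = 'HR'


0


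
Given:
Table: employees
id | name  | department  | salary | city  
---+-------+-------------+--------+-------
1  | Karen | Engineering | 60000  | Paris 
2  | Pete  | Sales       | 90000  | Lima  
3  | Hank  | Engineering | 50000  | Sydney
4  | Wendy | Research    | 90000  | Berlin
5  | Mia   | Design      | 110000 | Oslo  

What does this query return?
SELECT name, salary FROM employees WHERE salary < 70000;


Filtering: salary < 70000
Matching: 2 rows

2 rows:
Karen, 60000
Hank, 50000


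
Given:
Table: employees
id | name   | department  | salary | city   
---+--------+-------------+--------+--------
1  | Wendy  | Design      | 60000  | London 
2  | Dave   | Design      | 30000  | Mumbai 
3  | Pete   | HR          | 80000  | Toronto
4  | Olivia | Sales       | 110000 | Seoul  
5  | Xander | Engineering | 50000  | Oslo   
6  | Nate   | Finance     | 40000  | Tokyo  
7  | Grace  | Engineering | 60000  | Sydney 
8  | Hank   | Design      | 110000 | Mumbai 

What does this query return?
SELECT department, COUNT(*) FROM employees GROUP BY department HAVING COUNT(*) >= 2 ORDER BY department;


Groups with count >= 2:
  Design: 3 -> PASS
  Engineering: 2 -> PASS
  Finance: 1 -> filtered out
  HR: 1 -> filtered out
  Sales: 1 -> filtered out


2 groups:
Design, 3
Engineering, 2


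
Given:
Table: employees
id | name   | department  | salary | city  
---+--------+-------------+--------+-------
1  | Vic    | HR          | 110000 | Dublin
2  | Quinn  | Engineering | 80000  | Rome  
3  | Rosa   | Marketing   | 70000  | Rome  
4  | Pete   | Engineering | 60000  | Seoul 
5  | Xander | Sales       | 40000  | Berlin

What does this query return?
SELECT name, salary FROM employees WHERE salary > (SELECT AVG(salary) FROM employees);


Subquery: AVG(salary) = 72000.0
Filtering: salary > 72000.0
  Vic (110000) -> MATCH
  Quinn (80000) -> MATCH


2 rows:
Vic, 110000
Quinn, 80000


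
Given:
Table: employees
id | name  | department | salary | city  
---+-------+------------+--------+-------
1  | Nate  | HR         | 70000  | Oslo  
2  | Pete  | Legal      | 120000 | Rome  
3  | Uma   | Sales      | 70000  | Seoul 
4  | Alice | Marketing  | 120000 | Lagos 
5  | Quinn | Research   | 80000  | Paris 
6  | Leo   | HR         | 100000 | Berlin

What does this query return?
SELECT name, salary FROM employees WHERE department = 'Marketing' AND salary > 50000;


Filtering: department = 'Marketing' AND salary > 50000
Matching: 1 rows

1 rows:
Alice, 120000


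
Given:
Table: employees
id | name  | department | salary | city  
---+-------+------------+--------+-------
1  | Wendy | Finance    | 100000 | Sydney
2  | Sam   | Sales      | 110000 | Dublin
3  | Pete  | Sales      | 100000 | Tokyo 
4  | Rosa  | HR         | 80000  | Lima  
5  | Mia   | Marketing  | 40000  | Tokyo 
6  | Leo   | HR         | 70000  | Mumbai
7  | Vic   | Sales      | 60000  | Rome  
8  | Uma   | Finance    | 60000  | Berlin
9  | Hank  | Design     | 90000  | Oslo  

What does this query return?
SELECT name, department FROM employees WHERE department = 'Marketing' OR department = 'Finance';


Filtering: department = 'Marketing' OR 'Finance'
Matching: 3 rows

3 rows:
Wendy, Finance
Mia, Marketing
Uma, Finance


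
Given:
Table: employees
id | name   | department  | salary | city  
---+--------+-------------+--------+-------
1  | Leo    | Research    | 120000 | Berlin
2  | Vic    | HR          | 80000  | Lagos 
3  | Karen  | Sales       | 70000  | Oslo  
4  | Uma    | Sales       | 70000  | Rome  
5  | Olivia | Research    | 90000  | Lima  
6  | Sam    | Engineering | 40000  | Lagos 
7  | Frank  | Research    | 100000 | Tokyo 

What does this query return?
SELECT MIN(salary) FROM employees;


Salaries: 120000, 80000, 70000, 70000, 90000, 40000, 100000
MIN = 40000

40000


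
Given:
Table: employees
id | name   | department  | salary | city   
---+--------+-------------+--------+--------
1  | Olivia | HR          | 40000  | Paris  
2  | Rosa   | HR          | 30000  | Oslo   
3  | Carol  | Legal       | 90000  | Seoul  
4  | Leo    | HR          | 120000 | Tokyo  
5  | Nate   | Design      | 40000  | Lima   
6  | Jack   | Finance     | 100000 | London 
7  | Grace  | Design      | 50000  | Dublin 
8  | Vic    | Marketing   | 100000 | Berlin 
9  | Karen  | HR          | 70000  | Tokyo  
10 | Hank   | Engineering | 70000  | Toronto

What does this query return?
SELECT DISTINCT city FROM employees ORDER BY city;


All 'city' values (row order): Paris, Oslo, Seoul, Tokyo, Lima, London, Dublin, Berlin, Tokyo, Toronto
Removing duplicates leaves 9 unique value(s).

9 values:
Berlin
Dublin
Lima
London
Oslo
Paris
Seoul
Tokyo
Toronto


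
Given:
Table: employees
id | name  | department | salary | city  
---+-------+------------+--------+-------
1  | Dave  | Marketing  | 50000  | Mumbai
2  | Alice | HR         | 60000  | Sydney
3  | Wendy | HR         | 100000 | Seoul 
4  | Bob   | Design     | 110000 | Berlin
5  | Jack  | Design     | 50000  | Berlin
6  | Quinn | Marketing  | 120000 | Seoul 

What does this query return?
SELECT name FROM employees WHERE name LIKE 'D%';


LIKE 'D%' matches names starting with 'D'
Matching: 1

1 rows:
Dave


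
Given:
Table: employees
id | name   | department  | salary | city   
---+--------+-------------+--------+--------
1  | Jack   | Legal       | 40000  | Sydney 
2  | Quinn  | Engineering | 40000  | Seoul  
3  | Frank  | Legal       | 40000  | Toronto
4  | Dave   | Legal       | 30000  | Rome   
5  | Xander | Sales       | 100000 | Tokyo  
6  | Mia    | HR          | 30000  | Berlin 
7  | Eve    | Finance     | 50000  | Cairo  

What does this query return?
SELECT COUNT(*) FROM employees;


COUNT(*) counts all rows

7


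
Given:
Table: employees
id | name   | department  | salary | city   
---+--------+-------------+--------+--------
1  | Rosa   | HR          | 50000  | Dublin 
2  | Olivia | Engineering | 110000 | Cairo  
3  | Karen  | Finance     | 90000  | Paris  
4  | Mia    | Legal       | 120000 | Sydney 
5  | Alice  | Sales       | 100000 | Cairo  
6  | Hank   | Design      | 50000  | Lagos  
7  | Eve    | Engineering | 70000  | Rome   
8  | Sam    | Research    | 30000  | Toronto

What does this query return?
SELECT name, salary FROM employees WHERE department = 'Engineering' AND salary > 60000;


Filtering: department = 'Engineering' AND salary > 60000
Matching: 2 rows

2 rows:
Olivia, 110000
Eve, 70000


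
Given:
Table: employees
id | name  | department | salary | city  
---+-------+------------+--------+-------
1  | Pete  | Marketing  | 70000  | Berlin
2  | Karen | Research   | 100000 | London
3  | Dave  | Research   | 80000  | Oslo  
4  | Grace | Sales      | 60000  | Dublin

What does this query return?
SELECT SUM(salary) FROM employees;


SUM(salary) = 70000 + 100000 + 80000 + 60000 = 310000

310000


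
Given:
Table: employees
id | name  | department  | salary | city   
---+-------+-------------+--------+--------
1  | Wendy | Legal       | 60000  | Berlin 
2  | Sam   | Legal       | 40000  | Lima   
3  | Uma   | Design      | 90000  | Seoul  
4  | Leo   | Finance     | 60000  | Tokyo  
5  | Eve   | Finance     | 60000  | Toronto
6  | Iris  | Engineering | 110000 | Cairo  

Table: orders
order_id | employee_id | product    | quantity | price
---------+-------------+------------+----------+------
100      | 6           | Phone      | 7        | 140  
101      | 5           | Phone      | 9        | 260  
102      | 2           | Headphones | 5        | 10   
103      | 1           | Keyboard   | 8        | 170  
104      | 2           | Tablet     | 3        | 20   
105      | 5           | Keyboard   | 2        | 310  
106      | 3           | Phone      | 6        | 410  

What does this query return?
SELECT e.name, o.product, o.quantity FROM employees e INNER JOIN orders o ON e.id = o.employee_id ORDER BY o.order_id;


Joining employees.id = orders.employee_id:
  employee Iris (id=6) -> order Phone
  employee Eve (id=5) -> order Phone
  employee Sam (id=2) -> order Headphones
  employee Wendy (id=1) -> order Keyboard
  employee Sam (id=2) -> order Tablet
  employee Eve (id=5) -> order Keyboard
  employee Uma (id=3) -> order Phone


7 rows:
Iris, Phone, 7
Eve, Phone, 9
Sam, Headphones, 5
Wendy, Keyboard, 8
Sam, Tablet, 3
Eve, Keyboard, 2
Uma, Phone, 6


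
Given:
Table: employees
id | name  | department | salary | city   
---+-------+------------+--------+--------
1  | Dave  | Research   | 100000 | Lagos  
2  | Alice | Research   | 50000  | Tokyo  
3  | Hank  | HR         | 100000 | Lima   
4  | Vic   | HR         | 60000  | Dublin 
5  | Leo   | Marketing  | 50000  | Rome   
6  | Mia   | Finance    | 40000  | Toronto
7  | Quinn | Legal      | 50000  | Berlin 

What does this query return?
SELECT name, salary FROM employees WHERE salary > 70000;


Filtering: salary > 70000
Matching: 2 rows

2 rows:
Dave, 100000
Hank, 100000


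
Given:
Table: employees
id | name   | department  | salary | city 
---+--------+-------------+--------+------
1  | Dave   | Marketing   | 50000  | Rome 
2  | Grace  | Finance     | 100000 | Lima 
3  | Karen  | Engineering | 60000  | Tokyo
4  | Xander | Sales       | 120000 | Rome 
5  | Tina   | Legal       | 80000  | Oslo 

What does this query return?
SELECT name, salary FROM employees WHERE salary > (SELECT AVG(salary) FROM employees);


Subquery: AVG(salary) = 82000.0
Filtering: salary > 82000.0
  Grace (100000) -> MATCH
  Xander (120000) -> MATCH


2 rows:
Grace, 100000
Xander, 120000


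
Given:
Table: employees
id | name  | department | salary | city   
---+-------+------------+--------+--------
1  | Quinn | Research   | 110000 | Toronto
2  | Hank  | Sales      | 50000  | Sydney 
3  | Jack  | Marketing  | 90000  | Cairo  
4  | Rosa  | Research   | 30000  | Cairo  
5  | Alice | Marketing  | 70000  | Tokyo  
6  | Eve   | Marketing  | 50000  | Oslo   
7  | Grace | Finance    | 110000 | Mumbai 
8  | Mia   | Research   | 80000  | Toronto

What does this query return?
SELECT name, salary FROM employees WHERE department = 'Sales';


Filtering: department = 'Sales'
Matching rows: 1

1 rows:
Hank, 50000


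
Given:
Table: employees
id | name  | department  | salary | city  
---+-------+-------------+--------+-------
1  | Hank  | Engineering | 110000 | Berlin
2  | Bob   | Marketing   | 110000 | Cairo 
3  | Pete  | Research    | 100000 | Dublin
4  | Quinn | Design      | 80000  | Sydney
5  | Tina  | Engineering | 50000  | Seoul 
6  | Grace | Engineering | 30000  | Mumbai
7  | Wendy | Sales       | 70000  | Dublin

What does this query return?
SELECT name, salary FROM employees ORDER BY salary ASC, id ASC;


Sorting by salary ASC, then id ASC for ties

7 rows:
Grace, 30000
Tina, 50000
Wendy, 70000
Quinn, 80000
Pete, 100000
Hank, 110000
Bob, 110000


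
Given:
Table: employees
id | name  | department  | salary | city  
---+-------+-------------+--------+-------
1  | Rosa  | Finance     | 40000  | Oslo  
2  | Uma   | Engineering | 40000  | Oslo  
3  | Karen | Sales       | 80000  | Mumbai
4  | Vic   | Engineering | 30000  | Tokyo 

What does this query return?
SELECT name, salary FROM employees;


Projecting columns: name, salary

4 rows:
Rosa, 40000
Uma, 40000
Karen, 80000
Vic, 30000


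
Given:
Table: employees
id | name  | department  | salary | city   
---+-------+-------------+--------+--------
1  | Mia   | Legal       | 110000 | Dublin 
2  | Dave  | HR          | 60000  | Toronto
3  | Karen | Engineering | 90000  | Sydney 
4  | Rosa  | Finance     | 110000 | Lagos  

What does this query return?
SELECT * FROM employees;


SELECT * returns all 4 rows with all columns

4 rows:
1, Mia, Legal, 110000, Dublin
2, Dave, HR, 60000, Toronto
3, Karen, Engineering, 90000, Sydney
4, Rosa, Finance, 110000, Lagos


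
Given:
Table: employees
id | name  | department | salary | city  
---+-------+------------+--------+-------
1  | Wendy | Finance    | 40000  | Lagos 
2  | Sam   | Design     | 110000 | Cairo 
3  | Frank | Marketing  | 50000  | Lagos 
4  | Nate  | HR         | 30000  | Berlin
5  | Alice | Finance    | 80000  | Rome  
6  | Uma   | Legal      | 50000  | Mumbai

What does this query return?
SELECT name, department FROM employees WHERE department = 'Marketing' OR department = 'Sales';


Filtering: department = 'Marketing' OR 'Sales'
Matching: 1 rows

1 rows:
Frank, Marketing


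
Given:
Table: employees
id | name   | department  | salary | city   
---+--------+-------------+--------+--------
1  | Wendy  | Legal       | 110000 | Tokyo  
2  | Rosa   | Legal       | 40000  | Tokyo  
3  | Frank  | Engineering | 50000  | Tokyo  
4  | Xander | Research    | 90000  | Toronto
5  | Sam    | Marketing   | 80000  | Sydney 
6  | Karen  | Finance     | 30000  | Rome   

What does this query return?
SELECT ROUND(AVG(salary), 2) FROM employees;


SUM(salary) = 400000
COUNT = 6
ROUND(AVG, 2) = ROUND(400000 / 6, 2) = 66666.67

66666.67


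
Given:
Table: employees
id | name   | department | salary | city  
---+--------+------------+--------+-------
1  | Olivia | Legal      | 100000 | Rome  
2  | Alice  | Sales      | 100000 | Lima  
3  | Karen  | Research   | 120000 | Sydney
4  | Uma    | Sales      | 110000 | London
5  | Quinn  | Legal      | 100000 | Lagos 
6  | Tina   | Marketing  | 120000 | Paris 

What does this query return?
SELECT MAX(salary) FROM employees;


Salaries: 100000, 100000, 120000, 110000, 100000, 120000
MAX = 120000

120000


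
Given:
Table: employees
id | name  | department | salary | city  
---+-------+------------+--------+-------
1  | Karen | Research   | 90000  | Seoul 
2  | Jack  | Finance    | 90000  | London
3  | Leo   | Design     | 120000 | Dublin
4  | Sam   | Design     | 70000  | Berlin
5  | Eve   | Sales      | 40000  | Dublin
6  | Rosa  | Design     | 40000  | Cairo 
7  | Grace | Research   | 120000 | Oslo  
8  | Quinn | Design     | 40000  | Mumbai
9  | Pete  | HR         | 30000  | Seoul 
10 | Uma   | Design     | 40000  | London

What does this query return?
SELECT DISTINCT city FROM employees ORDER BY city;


All 'city' values (row order): Seoul, London, Dublin, Berlin, Dublin, Cairo, Oslo, Mumbai, Seoul, London
Removing duplicates leaves 7 unique value(s).

7 values:
Berlin
Cairo
Dublin
London
Mumbai
Oslo
Seoul


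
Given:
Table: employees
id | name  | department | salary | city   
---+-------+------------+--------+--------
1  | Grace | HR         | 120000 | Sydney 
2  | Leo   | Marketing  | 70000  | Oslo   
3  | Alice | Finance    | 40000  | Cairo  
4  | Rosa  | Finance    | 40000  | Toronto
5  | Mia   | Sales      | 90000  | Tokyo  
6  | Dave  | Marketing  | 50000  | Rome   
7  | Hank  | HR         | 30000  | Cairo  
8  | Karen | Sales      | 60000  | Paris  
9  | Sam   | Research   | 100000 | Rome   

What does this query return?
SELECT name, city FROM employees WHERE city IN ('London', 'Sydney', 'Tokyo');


Filtering: city IN ('London', 'Sydney', 'Tokyo')
Matching: 2 rows

2 rows:
Grace, Sydney
Mia, Tokyo


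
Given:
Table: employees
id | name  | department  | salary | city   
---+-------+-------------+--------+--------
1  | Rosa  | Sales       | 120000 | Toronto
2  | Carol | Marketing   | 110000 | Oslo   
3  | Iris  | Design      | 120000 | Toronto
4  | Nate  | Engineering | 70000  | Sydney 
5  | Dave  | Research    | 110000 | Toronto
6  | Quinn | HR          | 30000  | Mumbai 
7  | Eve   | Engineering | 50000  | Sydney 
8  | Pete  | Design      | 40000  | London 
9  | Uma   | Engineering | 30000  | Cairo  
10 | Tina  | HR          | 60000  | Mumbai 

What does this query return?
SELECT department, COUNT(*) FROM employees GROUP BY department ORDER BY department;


Assigning each row to its department group:
  Rosa -> Sales
  Carol -> Marketing
  Iris -> Design
  Nate -> Engineering
  Dave -> Research
  Quinn -> HR
  Eve -> Engineering
  Pete -> Design
  Uma -> Engineering
  Tina -> HR


6 groups:
Design, 2
Engineering, 3
HR, 2
Marketing, 1
Research, 1
Sales, 1


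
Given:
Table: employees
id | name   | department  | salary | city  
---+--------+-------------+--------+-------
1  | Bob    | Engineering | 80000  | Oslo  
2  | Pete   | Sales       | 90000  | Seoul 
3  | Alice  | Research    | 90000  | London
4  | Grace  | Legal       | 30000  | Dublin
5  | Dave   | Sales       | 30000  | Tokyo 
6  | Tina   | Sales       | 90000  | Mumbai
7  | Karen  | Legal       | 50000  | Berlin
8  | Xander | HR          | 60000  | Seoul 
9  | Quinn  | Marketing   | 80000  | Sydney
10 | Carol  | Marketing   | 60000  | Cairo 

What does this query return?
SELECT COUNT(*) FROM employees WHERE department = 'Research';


Counting rows where department = 'Research'
  Alice -> MATCH


1


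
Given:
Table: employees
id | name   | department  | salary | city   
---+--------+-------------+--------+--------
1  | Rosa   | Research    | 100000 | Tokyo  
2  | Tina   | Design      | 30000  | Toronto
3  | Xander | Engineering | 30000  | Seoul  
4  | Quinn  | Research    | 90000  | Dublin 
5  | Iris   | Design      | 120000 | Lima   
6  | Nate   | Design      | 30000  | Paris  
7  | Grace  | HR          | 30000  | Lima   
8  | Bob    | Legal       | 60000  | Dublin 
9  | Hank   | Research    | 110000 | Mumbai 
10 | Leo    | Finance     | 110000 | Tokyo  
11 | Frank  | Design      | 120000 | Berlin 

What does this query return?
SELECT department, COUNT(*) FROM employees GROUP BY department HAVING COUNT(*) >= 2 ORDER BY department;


Groups with count >= 2:
  Design: 4 -> PASS
  Research: 3 -> PASS
  Engineering: 1 -> filtered out
  Finance: 1 -> filtered out
  HR: 1 -> filtered out
  Legal: 1 -> filtered out


2 groups:
Design, 4
Research, 3


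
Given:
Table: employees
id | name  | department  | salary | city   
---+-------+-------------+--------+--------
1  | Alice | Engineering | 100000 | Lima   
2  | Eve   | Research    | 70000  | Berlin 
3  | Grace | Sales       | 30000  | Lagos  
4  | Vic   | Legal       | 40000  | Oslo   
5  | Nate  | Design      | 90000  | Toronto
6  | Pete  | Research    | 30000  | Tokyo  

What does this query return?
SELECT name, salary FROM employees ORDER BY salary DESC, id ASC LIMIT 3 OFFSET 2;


Sort by salary DESC (id ASC tiebreak), then skip 2 and take 3
Rows 3 through 5

3 rows:
Eve, 70000
Vic, 40000
Grace, 30000


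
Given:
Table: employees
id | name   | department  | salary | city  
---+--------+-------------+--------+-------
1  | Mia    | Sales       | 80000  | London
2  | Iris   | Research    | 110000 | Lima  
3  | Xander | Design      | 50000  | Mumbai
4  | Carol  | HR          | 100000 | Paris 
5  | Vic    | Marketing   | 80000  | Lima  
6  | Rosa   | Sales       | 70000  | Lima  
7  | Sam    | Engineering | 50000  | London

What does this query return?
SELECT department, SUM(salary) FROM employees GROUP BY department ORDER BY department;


Summing salary within each department:
  Design: 50000 = 50000
  Engineering: 50000 = 50000
  HR: 100000 = 100000
  Marketing: 80000 = 80000
  Research: 110000 = 110000
  Sales: 80000 + 70000 = 150000


6 groups:
Design, 50000
Engineering, 50000
HR, 100000
Marketing, 80000
Research, 110000
Sales, 150000


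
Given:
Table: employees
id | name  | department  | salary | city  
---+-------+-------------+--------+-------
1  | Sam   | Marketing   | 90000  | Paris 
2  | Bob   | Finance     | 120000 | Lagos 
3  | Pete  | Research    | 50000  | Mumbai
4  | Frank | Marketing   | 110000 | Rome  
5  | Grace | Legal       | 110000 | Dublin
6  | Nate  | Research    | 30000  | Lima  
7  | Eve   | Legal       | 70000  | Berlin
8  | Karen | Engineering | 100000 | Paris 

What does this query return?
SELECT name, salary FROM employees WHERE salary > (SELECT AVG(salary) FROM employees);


Subquery: AVG(salary) = 85000.0
Filtering: salary > 85000.0
  Sam (90000) -> MATCH
  Bob (120000) -> MATCH
  Frank (110000) -> MATCH
  Grace (110000) -> MATCH
  Karen (100000) -> MATCH


5 rows:
Sam, 90000
Bob, 120000
Frank, 110000
Grace, 110000
Karen, 100000


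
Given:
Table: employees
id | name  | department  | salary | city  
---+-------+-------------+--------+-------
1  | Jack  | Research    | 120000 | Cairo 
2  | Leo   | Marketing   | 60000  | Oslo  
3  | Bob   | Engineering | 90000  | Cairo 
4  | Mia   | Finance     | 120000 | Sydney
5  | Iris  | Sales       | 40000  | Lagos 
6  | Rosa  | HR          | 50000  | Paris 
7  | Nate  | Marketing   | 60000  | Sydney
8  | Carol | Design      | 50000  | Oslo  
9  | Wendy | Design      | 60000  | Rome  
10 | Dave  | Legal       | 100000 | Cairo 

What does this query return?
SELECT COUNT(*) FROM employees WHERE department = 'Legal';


Counting rows where department = 'Legal'
  Dave -> MATCH


1


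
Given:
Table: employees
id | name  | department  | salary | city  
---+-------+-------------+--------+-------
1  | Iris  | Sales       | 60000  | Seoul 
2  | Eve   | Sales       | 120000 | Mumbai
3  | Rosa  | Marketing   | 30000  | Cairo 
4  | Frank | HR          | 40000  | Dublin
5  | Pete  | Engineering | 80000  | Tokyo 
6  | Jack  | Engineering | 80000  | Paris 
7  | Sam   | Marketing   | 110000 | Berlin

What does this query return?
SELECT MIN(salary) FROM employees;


Salaries: 60000, 120000, 30000, 40000, 80000, 80000, 110000
MIN = 30000

30000


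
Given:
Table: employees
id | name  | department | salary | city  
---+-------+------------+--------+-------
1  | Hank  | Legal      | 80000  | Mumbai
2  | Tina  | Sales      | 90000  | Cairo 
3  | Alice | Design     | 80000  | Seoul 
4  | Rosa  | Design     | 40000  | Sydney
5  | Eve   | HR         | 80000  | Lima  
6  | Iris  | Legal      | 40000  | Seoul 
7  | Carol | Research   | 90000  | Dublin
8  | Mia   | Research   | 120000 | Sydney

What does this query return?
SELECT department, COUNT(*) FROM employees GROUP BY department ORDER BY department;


Assigning each row to its department group:
  Hank -> Legal
  Tina -> Sales
  Alice -> Design
  Rosa -> Design
  Eve -> HR
  Iris -> Legal
  Carol -> Research
  Mia -> Research


5 groups:
Design, 2
HR, 1
Legal, 2
Research, 2
Sales, 1


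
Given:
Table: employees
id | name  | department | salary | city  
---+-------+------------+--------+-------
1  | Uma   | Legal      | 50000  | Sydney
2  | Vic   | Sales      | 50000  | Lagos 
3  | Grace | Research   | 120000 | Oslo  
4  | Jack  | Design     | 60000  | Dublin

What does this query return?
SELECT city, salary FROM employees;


Projecting columns: city, salary

4 rows:
Sydney, 50000
Lagos, 50000
Oslo, 120000
Dublin, 60000


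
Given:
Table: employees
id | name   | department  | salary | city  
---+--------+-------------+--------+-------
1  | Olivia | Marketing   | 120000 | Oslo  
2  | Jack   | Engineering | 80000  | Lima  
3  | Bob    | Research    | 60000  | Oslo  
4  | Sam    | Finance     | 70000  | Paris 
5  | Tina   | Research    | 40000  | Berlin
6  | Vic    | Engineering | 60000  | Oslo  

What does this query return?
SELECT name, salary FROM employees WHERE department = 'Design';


Filtering: department = 'Design'
Matching rows: 0

Empty result set (0 rows)


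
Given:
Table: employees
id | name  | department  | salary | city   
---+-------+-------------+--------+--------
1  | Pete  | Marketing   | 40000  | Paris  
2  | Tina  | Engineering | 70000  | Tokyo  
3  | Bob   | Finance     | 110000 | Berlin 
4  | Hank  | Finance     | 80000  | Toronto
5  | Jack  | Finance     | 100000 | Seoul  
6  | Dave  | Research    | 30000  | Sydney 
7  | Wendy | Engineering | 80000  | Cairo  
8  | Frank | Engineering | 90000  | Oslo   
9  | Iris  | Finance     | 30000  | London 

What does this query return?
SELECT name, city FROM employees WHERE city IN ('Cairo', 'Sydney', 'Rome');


Filtering: city IN ('Cairo', 'Sydney', 'Rome')
Matching: 2 rows

2 rows:
Dave, Sydney
Wendy, Cairo


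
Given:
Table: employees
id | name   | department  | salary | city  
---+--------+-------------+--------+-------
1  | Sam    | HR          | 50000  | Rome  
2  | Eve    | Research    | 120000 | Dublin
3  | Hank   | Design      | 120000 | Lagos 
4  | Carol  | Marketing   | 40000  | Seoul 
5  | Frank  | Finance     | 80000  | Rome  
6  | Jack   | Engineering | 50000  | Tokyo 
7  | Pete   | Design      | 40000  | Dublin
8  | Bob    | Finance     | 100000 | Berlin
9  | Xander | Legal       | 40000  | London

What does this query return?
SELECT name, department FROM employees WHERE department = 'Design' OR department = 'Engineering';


Filtering: department = 'Design' OR 'Engineering'
Matching: 3 rows

3 rows:
Hank, Design
Jack, Engineering
Pete, Design


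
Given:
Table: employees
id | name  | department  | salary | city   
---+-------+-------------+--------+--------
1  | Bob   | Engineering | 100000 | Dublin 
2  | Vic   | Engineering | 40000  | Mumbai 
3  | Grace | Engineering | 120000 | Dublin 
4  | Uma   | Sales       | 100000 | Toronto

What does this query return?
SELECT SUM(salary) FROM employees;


SUM(salary) = 100000 + 40000 + 120000 + 100000 = 360000

360000


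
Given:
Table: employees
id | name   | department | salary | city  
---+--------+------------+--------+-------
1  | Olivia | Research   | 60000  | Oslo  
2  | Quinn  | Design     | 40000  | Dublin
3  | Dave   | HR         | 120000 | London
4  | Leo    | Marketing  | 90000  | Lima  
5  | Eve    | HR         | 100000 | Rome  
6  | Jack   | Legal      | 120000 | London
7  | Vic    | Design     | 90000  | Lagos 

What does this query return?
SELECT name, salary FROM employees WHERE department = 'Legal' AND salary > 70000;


Filtering: department = 'Legal' AND salary > 70000
Matching: 1 rows

1 rows:
Jack, 120000


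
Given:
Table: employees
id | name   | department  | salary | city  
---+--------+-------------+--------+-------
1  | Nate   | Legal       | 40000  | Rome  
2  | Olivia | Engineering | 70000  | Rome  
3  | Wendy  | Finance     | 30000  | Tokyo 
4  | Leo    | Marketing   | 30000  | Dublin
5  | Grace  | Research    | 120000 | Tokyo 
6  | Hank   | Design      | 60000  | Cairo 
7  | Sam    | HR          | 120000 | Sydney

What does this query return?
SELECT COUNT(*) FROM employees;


COUNT(*) counts all rows

7


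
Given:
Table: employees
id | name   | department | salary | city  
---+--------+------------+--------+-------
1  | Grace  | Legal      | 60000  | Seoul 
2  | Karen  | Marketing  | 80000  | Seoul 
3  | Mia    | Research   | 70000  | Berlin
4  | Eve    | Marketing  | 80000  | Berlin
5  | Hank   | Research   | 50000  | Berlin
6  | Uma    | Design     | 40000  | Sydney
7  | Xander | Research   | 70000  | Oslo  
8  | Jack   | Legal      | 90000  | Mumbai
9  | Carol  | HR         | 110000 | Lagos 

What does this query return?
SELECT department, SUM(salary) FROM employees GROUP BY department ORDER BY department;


Summing salary within each department:
  Design: 40000 = 40000
  HR: 110000 = 110000
  Legal: 60000 + 90000 = 150000
  Marketing: 80000 + 80000 = 160000
  Research: 70000 + 50000 + 70000 = 190000


5 groups:
Design, 40000
HR, 110000
Legal, 150000
Marketing, 160000
Research, 190000


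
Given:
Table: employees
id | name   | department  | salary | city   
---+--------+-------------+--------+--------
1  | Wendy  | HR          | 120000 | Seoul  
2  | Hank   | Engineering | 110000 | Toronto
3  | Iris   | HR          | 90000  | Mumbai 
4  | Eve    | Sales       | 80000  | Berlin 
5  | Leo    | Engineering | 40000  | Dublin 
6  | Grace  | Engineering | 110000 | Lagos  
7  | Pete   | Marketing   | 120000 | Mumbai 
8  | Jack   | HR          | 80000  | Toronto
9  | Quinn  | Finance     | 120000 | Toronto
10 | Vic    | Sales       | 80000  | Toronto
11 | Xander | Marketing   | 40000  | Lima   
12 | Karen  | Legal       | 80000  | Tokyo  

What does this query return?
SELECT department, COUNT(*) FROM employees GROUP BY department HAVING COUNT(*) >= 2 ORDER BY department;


Groups with count >= 2:
  Engineering: 3 -> PASS
  HR: 3 -> PASS
  Marketing: 2 -> PASS
  Sales: 2 -> PASS
  Finance: 1 -> filtered out
  Legal: 1 -> filtered out


4 groups:
Engineering, 3
HR, 3
Marketing, 2
Sales, 2


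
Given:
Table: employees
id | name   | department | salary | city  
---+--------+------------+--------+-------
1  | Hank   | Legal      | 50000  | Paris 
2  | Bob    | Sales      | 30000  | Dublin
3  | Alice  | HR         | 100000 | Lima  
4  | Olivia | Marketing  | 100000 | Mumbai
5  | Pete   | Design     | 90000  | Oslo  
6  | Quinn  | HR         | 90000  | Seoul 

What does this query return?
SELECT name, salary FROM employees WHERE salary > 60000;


Filtering: salary > 60000
Matching: 4 rows

4 rows:
Alice, 100000
Olivia, 100000
Pete, 90000
Quinn, 90000
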